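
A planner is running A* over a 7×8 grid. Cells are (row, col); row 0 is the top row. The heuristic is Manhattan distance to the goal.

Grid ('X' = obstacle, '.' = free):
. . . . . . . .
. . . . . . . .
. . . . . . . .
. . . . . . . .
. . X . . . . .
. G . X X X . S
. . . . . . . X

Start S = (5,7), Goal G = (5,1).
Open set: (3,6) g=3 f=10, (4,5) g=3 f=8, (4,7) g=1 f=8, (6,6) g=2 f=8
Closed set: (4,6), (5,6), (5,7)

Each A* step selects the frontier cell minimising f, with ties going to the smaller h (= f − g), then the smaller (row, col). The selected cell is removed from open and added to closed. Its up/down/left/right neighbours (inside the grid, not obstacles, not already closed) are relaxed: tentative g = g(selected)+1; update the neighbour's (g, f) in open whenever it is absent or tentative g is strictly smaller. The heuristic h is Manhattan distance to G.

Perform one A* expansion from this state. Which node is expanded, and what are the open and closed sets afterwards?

expanded=(4,5); open=[(3,5) g=4 f=10, (3,6) g=3 f=10, (4,4) g=4 f=8, (4,7) g=1 f=8, (6,6) g=2 f=8]; closed=[(4,5), (4,6), (5,6), (5,7)]

step 1: expand (4,5) (f=8, h=5) → closed; open now [(3,5) g=4 f=10, (3,6) g=3 f=10, (4,4) g=4 f=8, (4,7) g=1 f=8, (6,6) g=2 f=8]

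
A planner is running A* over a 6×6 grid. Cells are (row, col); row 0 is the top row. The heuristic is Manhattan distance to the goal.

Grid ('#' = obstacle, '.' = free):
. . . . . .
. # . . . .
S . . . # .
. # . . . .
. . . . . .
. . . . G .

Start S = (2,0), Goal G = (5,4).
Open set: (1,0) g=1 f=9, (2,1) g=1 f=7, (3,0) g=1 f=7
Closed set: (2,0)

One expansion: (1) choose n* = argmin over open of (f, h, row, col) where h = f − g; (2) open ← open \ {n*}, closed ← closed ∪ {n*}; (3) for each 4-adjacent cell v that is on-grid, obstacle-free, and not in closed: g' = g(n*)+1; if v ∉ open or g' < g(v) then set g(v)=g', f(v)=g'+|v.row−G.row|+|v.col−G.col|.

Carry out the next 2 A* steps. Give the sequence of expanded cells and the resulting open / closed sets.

step 1: expand (2,1) (f=7, h=6) → closed; open now [(1,0) g=1 f=9, (2,2) g=2 f=7, (3,0) g=1 f=7]
step 2: expand (2,2) (f=7, h=5) → closed; open now [(1,0) g=1 f=9, (1,2) g=3 f=9, (2,3) g=3 f=7, (3,0) g=1 f=7, (3,2) g=3 f=7]

order=[(2,1) → (2,2)]; open=[(1,0) g=1 f=9, (1,2) g=3 f=9, (2,3) g=3 f=7, (3,0) g=1 f=7, (3,2) g=3 f=7]; closed=[(2,0), (2,1), (2,2)]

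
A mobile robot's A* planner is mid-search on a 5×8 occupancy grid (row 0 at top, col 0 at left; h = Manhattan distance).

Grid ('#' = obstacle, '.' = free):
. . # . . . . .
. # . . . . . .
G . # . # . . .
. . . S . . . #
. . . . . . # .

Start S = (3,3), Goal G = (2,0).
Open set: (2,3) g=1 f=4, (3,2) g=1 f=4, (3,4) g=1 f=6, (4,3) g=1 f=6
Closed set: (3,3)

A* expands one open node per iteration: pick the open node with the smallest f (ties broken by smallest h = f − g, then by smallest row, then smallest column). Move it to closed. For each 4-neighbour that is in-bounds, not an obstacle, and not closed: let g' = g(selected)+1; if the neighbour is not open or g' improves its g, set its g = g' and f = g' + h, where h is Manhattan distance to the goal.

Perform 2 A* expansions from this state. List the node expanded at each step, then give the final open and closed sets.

order=[(2,3) → (3,2)]; open=[(1,3) g=2 f=6, (3,1) g=2 f=4, (3,4) g=1 f=6, (4,2) g=2 f=6, (4,3) g=1 f=6]; closed=[(2,3), (3,2), (3,3)]

step 1: expand (2,3) (f=4, h=3) → closed; open now [(1,3) g=2 f=6, (3,2) g=1 f=4, (3,4) g=1 f=6, (4,3) g=1 f=6]
step 2: expand (3,2) (f=4, h=3) → closed; open now [(1,3) g=2 f=6, (3,1) g=2 f=4, (3,4) g=1 f=6, (4,2) g=2 f=6, (4,3) g=1 f=6]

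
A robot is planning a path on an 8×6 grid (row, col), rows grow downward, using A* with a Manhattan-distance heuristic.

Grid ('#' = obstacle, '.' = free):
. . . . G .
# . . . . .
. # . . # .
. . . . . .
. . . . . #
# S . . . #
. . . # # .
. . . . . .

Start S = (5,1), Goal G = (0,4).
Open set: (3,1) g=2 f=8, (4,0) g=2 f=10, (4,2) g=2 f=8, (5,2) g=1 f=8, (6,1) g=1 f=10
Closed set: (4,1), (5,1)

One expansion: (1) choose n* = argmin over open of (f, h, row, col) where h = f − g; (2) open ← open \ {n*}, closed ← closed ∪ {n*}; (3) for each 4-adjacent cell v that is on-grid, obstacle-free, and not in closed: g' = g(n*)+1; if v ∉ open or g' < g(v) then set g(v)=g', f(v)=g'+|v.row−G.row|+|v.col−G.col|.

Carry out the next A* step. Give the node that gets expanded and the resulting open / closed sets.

expanded=(3,1); open=[(3,0) g=3 f=10, (3,2) g=3 f=8, (4,0) g=2 f=10, (4,2) g=2 f=8, (5,2) g=1 f=8, (6,1) g=1 f=10]; closed=[(3,1), (4,1), (5,1)]

step 1: expand (3,1) (f=8, h=6) → closed; open now [(3,0) g=3 f=10, (3,2) g=3 f=8, (4,0) g=2 f=10, (4,2) g=2 f=8, (5,2) g=1 f=8, (6,1) g=1 f=10]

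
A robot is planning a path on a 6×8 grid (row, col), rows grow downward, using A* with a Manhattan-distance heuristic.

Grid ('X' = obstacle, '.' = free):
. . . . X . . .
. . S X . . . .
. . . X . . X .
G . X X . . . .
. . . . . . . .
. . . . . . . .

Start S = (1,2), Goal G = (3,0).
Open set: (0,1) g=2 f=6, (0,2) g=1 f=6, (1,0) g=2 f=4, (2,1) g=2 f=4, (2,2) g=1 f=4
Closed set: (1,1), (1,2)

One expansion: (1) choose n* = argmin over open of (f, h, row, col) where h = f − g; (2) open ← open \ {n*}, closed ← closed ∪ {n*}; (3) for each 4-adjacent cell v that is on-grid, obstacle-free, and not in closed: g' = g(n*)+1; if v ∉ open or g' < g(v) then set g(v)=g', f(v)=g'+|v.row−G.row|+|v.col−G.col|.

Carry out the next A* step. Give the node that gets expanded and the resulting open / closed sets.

expanded=(1,0); open=[(0,0) g=3 f=6, (0,1) g=2 f=6, (0,2) g=1 f=6, (2,0) g=3 f=4, (2,1) g=2 f=4, (2,2) g=1 f=4]; closed=[(1,0), (1,1), (1,2)]

step 1: expand (1,0) (f=4, h=2) → closed; open now [(0,0) g=3 f=6, (0,1) g=2 f=6, (0,2) g=1 f=6, (2,0) g=3 f=4, (2,1) g=2 f=4, (2,2) g=1 f=4]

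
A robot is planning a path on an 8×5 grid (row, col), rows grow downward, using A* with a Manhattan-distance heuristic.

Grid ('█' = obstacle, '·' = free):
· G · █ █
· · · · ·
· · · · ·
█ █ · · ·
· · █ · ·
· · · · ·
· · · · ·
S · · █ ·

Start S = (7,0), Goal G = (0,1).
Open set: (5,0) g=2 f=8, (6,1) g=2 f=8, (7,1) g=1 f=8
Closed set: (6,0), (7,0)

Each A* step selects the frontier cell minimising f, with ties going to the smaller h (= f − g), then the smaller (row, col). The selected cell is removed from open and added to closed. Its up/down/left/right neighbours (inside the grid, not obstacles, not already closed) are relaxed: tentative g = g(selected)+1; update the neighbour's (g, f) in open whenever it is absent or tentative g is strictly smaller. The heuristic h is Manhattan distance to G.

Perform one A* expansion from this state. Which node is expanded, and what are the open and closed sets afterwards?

step 1: expand (5,0) (f=8, h=6) → closed; open now [(4,0) g=3 f=8, (5,1) g=3 f=8, (6,1) g=2 f=8, (7,1) g=1 f=8]

expanded=(5,0); open=[(4,0) g=3 f=8, (5,1) g=3 f=8, (6,1) g=2 f=8, (7,1) g=1 f=8]; closed=[(5,0), (6,0), (7,0)]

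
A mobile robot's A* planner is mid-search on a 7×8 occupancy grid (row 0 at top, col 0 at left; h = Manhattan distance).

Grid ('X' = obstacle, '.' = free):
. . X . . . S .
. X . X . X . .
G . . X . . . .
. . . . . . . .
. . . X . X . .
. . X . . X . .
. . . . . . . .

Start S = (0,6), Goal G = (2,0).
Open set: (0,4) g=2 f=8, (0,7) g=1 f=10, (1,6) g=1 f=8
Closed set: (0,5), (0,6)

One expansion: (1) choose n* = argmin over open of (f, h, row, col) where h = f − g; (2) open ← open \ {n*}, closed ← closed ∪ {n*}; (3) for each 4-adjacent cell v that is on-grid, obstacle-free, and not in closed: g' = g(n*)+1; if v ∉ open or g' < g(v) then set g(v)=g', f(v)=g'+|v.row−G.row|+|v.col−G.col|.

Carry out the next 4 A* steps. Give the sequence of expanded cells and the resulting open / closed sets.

step 1: expand (0,4) (f=8, h=6) → closed; open now [(0,3) g=3 f=8, (0,7) g=1 f=10, (1,4) g=3 f=8, (1,6) g=1 f=8]
step 2: expand (0,3) (f=8, h=5) → closed; open now [(0,7) g=1 f=10, (1,4) g=3 f=8, (1,6) g=1 f=8]
step 3: expand (1,4) (f=8, h=5) → closed; open now [(0,7) g=1 f=10, (1,6) g=1 f=8, (2,4) g=4 f=8]
step 4: expand (2,4) (f=8, h=4) → closed; open now [(0,7) g=1 f=10, (1,6) g=1 f=8, (2,5) g=5 f=10, (3,4) g=5 f=10]

order=[(0,4) → (0,3) → (1,4) → (2,4)]; open=[(0,7) g=1 f=10, (1,6) g=1 f=8, (2,5) g=5 f=10, (3,4) g=5 f=10]; closed=[(0,3), (0,4), (0,5), (0,6), (1,4), (2,4)]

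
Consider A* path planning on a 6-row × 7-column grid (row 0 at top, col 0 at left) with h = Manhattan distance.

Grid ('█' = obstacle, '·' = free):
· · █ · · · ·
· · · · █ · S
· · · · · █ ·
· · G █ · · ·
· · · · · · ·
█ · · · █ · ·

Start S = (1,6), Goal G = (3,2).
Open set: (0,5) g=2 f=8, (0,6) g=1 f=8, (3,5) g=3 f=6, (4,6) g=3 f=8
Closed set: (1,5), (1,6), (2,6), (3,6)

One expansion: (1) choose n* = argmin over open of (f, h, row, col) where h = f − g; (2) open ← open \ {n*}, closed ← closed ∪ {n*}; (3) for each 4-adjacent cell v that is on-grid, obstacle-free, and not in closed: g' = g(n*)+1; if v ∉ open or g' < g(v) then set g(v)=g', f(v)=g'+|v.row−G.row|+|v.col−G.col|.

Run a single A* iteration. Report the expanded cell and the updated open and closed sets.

expanded=(3,5); open=[(0,5) g=2 f=8, (0,6) g=1 f=8, (3,4) g=4 f=6, (4,5) g=4 f=8, (4,6) g=3 f=8]; closed=[(1,5), (1,6), (2,6), (3,5), (3,6)]

step 1: expand (3,5) (f=6, h=3) → closed; open now [(0,5) g=2 f=8, (0,6) g=1 f=8, (3,4) g=4 f=6, (4,5) g=4 f=8, (4,6) g=3 f=8]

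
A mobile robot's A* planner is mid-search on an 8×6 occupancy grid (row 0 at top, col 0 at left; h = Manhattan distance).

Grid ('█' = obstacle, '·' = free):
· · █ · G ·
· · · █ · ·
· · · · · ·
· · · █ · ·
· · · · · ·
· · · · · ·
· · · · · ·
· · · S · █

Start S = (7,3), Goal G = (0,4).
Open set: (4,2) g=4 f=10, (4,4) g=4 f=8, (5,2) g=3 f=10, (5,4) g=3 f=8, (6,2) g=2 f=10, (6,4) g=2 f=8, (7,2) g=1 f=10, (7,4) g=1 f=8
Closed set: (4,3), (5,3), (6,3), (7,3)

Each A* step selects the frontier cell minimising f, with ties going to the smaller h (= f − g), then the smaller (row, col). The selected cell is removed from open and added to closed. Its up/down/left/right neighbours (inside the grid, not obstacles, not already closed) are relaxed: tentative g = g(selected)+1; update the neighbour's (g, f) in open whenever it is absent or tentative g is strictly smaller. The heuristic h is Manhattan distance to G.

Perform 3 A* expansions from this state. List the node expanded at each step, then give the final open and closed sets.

step 1: expand (4,4) (f=8, h=4) → closed; open now [(3,4) g=5 f=8, (4,2) g=4 f=10, (4,5) g=5 f=10, (5,2) g=3 f=10, (5,4) g=3 f=8, (6,2) g=2 f=10, (6,4) g=2 f=8, (7,2) g=1 f=10, (7,4) g=1 f=8]
step 2: expand (3,4) (f=8, h=3) → closed; open now [(2,4) g=6 f=8, (3,5) g=6 f=10, (4,2) g=4 f=10, (4,5) g=5 f=10, (5,2) g=3 f=10, (5,4) g=3 f=8, (6,2) g=2 f=10, (6,4) g=2 f=8, (7,2) g=1 f=10, (7,4) g=1 f=8]
step 3: expand (2,4) (f=8, h=2) → closed; open now [(1,4) g=7 f=8, (2,3) g=7 f=10, (2,5) g=7 f=10, (3,5) g=6 f=10, (4,2) g=4 f=10, (4,5) g=5 f=10, (5,2) g=3 f=10, (5,4) g=3 f=8, (6,2) g=2 f=10, (6,4) g=2 f=8, (7,2) g=1 f=10, (7,4) g=1 f=8]

order=[(4,4) → (3,4) → (2,4)]; open=[(1,4) g=7 f=8, (2,3) g=7 f=10, (2,5) g=7 f=10, (3,5) g=6 f=10, (4,2) g=4 f=10, (4,5) g=5 f=10, (5,2) g=3 f=10, (5,4) g=3 f=8, (6,2) g=2 f=10, (6,4) g=2 f=8, (7,2) g=1 f=10, (7,4) g=1 f=8]; closed=[(2,4), (3,4), (4,3), (4,4), (5,3), (6,3), (7,3)]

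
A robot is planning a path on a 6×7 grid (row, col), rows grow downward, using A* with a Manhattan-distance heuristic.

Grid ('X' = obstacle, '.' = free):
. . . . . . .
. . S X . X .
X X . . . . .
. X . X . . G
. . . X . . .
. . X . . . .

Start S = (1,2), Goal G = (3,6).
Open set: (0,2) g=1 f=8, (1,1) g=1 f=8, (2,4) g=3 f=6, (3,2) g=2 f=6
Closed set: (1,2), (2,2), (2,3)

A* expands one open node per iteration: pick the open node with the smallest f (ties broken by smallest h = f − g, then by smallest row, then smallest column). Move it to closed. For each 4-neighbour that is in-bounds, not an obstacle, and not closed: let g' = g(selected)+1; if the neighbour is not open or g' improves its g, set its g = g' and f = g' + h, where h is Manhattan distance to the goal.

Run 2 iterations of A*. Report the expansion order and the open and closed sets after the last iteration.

order=[(2,4) → (2,5)]; open=[(0,2) g=1 f=8, (1,1) g=1 f=8, (1,4) g=4 f=8, (2,6) g=5 f=6, (3,2) g=2 f=6, (3,4) g=4 f=6, (3,5) g=5 f=6]; closed=[(1,2), (2,2), (2,3), (2,4), (2,5)]

step 1: expand (2,4) (f=6, h=3) → closed; open now [(0,2) g=1 f=8, (1,1) g=1 f=8, (1,4) g=4 f=8, (2,5) g=4 f=6, (3,2) g=2 f=6, (3,4) g=4 f=6]
step 2: expand (2,5) (f=6, h=2) → closed; open now [(0,2) g=1 f=8, (1,1) g=1 f=8, (1,4) g=4 f=8, (2,6) g=5 f=6, (3,2) g=2 f=6, (3,4) g=4 f=6, (3,5) g=5 f=6]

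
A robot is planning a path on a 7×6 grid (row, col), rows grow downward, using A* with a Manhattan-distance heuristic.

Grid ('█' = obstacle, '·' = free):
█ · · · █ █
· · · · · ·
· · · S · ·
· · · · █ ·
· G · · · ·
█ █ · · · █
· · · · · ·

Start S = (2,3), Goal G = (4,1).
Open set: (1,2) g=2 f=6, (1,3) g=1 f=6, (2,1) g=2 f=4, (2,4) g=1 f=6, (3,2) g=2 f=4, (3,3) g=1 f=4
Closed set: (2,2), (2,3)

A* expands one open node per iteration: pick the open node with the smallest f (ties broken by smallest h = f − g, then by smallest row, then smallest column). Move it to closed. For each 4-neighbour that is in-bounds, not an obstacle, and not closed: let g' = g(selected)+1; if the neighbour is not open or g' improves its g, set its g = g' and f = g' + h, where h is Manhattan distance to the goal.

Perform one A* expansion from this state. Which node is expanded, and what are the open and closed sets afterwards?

step 1: expand (2,1) (f=4, h=2) → closed; open now [(1,1) g=3 f=6, (1,2) g=2 f=6, (1,3) g=1 f=6, (2,0) g=3 f=6, (2,4) g=1 f=6, (3,1) g=3 f=4, (3,2) g=2 f=4, (3,3) g=1 f=4]

expanded=(2,1); open=[(1,1) g=3 f=6, (1,2) g=2 f=6, (1,3) g=1 f=6, (2,0) g=3 f=6, (2,4) g=1 f=6, (3,1) g=3 f=4, (3,2) g=2 f=4, (3,3) g=1 f=4]; closed=[(2,1), (2,2), (2,3)]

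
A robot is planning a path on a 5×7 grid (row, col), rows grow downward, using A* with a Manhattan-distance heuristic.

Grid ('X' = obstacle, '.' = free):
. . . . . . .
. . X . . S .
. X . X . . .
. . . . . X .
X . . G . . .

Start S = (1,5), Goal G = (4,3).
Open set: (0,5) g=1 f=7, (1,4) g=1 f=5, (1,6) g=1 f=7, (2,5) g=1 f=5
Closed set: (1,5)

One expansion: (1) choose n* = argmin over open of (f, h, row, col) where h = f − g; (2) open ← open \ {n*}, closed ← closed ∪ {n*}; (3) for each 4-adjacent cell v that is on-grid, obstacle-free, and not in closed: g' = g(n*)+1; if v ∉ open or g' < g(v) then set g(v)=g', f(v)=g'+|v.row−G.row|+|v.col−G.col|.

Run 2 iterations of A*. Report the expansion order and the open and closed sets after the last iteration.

step 1: expand (1,4) (f=5, h=4) → closed; open now [(0,4) g=2 f=7, (0,5) g=1 f=7, (1,3) g=2 f=5, (1,6) g=1 f=7, (2,4) g=2 f=5, (2,5) g=1 f=5]
step 2: expand (1,3) (f=5, h=3) → closed; open now [(0,3) g=3 f=7, (0,4) g=2 f=7, (0,5) g=1 f=7, (1,6) g=1 f=7, (2,4) g=2 f=5, (2,5) g=1 f=5]

order=[(1,4) → (1,3)]; open=[(0,3) g=3 f=7, (0,4) g=2 f=7, (0,5) g=1 f=7, (1,6) g=1 f=7, (2,4) g=2 f=5, (2,5) g=1 f=5]; closed=[(1,3), (1,4), (1,5)]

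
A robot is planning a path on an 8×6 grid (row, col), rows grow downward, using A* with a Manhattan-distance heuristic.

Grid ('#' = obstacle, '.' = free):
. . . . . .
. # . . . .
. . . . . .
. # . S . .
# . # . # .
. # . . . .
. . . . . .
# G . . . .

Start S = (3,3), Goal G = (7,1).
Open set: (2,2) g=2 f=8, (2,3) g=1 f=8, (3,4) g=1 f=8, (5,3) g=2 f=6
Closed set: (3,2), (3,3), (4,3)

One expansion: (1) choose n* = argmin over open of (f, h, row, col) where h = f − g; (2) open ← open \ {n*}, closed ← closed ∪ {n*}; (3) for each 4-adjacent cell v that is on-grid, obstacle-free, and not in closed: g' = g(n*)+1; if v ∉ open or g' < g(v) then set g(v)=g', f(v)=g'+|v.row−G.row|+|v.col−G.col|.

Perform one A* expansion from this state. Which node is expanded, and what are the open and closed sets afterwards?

step 1: expand (5,3) (f=6, h=4) → closed; open now [(2,2) g=2 f=8, (2,3) g=1 f=8, (3,4) g=1 f=8, (5,2) g=3 f=6, (5,4) g=3 f=8, (6,3) g=3 f=6]

expanded=(5,3); open=[(2,2) g=2 f=8, (2,3) g=1 f=8, (3,4) g=1 f=8, (5,2) g=3 f=6, (5,4) g=3 f=8, (6,3) g=3 f=6]; closed=[(3,2), (3,3), (4,3), (5,3)]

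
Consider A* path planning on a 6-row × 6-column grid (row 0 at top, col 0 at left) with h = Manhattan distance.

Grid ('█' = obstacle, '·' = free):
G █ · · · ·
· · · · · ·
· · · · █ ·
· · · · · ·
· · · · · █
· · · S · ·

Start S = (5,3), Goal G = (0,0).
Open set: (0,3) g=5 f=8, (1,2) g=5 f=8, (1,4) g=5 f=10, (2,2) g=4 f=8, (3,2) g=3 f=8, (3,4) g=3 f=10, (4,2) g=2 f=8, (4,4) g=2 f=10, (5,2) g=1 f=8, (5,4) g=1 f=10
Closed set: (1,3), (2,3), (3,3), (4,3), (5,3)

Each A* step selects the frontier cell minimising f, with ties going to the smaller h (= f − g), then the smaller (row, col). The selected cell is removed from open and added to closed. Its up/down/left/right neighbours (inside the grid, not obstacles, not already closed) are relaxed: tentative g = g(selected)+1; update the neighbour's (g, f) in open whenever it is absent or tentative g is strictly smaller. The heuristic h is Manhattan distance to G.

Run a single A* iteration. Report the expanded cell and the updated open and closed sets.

expanded=(0,3); open=[(0,2) g=6 f=8, (0,4) g=6 f=10, (1,2) g=5 f=8, (1,4) g=5 f=10, (2,2) g=4 f=8, (3,2) g=3 f=8, (3,4) g=3 f=10, (4,2) g=2 f=8, (4,4) g=2 f=10, (5,2) g=1 f=8, (5,4) g=1 f=10]; closed=[(0,3), (1,3), (2,3), (3,3), (4,3), (5,3)]

step 1: expand (0,3) (f=8, h=3) → closed; open now [(0,2) g=6 f=8, (0,4) g=6 f=10, (1,2) g=5 f=8, (1,4) g=5 f=10, (2,2) g=4 f=8, (3,2) g=3 f=8, (3,4) g=3 f=10, (4,2) g=2 f=8, (4,4) g=2 f=10, (5,2) g=1 f=8, (5,4) g=1 f=10]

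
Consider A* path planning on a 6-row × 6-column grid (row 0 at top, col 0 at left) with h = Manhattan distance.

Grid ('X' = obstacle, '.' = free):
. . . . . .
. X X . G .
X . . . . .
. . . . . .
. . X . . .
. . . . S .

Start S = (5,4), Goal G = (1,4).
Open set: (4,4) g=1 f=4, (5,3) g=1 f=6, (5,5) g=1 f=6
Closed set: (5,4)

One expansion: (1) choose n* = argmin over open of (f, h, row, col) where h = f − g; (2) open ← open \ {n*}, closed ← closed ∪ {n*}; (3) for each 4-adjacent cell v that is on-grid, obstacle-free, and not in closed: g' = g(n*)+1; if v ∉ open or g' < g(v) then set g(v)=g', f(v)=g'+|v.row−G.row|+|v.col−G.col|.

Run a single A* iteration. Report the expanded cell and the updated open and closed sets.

expanded=(4,4); open=[(3,4) g=2 f=4, (4,3) g=2 f=6, (4,5) g=2 f=6, (5,3) g=1 f=6, (5,5) g=1 f=6]; closed=[(4,4), (5,4)]

step 1: expand (4,4) (f=4, h=3) → closed; open now [(3,4) g=2 f=4, (4,3) g=2 f=6, (4,5) g=2 f=6, (5,3) g=1 f=6, (5,5) g=1 f=6]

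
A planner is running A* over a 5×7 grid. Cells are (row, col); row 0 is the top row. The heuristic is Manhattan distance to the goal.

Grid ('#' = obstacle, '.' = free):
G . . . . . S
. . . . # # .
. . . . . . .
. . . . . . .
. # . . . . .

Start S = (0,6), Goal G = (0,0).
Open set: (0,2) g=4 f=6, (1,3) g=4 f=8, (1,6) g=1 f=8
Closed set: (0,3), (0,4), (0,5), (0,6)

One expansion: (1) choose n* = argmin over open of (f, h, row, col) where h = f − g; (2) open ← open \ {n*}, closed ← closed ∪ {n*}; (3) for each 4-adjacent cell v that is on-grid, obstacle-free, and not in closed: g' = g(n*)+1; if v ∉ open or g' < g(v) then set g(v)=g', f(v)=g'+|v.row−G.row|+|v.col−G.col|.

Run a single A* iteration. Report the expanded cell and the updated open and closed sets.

step 1: expand (0,2) (f=6, h=2) → closed; open now [(0,1) g=5 f=6, (1,2) g=5 f=8, (1,3) g=4 f=8, (1,6) g=1 f=8]

expanded=(0,2); open=[(0,1) g=5 f=6, (1,2) g=5 f=8, (1,3) g=4 f=8, (1,6) g=1 f=8]; closed=[(0,2), (0,3), (0,4), (0,5), (0,6)]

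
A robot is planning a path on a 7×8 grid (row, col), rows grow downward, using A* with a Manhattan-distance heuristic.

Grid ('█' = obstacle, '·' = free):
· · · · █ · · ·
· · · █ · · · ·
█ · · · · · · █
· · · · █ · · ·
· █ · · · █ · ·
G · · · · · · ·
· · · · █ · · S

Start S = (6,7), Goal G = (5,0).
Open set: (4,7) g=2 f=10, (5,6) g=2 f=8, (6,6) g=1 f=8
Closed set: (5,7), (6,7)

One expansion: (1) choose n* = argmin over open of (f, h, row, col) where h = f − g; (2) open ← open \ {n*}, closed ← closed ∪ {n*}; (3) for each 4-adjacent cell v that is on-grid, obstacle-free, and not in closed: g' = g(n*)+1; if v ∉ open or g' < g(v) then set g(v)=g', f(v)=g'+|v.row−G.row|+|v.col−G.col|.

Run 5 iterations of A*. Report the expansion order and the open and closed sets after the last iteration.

order=[(5,6) → (5,5) → (5,4) → (5,3) → (5,2)]; open=[(4,2) g=7 f=10, (4,3) g=6 f=10, (4,4) g=5 f=10, (4,6) g=3 f=10, (4,7) g=2 f=10, (5,1) g=7 f=8, (6,2) g=7 f=10, (6,3) g=6 f=10, (6,5) g=4 f=10, (6,6) g=1 f=8]; closed=[(5,2), (5,3), (5,4), (5,5), (5,6), (5,7), (6,7)]

step 1: expand (5,6) (f=8, h=6) → closed; open now [(4,6) g=3 f=10, (4,7) g=2 f=10, (5,5) g=3 f=8, (6,6) g=1 f=8]
step 2: expand (5,5) (f=8, h=5) → closed; open now [(4,6) g=3 f=10, (4,7) g=2 f=10, (5,4) g=4 f=8, (6,5) g=4 f=10, (6,6) g=1 f=8]
step 3: expand (5,4) (f=8, h=4) → closed; open now [(4,4) g=5 f=10, (4,6) g=3 f=10, (4,7) g=2 f=10, (5,3) g=5 f=8, (6,5) g=4 f=10, (6,6) g=1 f=8]
step 4: expand (5,3) (f=8, h=3) → closed; open now [(4,3) g=6 f=10, (4,4) g=5 f=10, (4,6) g=3 f=10, (4,7) g=2 f=10, (5,2) g=6 f=8, (6,3) g=6 f=10, (6,5) g=4 f=10, (6,6) g=1 f=8]
step 5: expand (5,2) (f=8, h=2) → closed; open now [(4,2) g=7 f=10, (4,3) g=6 f=10, (4,4) g=5 f=10, (4,6) g=3 f=10, (4,7) g=2 f=10, (5,1) g=7 f=8, (6,2) g=7 f=10, (6,3) g=6 f=10, (6,5) g=4 f=10, (6,6) g=1 f=8]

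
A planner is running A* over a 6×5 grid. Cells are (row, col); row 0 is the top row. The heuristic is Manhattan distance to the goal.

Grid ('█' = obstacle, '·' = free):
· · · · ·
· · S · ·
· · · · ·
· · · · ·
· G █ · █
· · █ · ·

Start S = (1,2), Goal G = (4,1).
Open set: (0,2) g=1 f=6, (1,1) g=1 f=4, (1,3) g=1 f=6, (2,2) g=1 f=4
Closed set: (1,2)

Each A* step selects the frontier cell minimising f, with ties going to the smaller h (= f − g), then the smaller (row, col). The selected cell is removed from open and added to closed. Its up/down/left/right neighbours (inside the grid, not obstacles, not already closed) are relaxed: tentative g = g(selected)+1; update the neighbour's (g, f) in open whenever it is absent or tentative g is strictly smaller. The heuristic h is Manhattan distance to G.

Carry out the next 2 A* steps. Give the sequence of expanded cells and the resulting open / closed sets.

order=[(1,1) → (2,1)]; open=[(0,1) g=2 f=6, (0,2) g=1 f=6, (1,0) g=2 f=6, (1,3) g=1 f=6, (2,0) g=3 f=6, (2,2) g=1 f=4, (3,1) g=3 f=4]; closed=[(1,1), (1,2), (2,1)]

step 1: expand (1,1) (f=4, h=3) → closed; open now [(0,1) g=2 f=6, (0,2) g=1 f=6, (1,0) g=2 f=6, (1,3) g=1 f=6, (2,1) g=2 f=4, (2,2) g=1 f=4]
step 2: expand (2,1) (f=4, h=2) → closed; open now [(0,1) g=2 f=6, (0,2) g=1 f=6, (1,0) g=2 f=6, (1,3) g=1 f=6, (2,0) g=3 f=6, (2,2) g=1 f=4, (3,1) g=3 f=4]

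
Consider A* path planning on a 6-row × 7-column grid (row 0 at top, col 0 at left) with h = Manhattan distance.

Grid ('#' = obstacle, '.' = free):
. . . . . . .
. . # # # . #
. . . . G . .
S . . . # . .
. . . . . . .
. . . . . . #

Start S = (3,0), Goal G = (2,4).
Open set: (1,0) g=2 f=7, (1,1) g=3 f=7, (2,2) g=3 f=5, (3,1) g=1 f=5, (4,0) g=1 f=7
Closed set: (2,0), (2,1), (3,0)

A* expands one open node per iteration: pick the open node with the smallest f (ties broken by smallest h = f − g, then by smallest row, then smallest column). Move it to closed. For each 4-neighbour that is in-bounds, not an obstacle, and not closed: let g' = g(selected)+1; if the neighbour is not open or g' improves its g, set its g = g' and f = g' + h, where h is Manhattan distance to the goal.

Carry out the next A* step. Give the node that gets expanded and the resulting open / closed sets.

step 1: expand (2,2) (f=5, h=2) → closed; open now [(1,0) g=2 f=7, (1,1) g=3 f=7, (2,3) g=4 f=5, (3,1) g=1 f=5, (3,2) g=4 f=7, (4,0) g=1 f=7]

expanded=(2,2); open=[(1,0) g=2 f=7, (1,1) g=3 f=7, (2,3) g=4 f=5, (3,1) g=1 f=5, (3,2) g=4 f=7, (4,0) g=1 f=7]; closed=[(2,0), (2,1), (2,2), (3,0)]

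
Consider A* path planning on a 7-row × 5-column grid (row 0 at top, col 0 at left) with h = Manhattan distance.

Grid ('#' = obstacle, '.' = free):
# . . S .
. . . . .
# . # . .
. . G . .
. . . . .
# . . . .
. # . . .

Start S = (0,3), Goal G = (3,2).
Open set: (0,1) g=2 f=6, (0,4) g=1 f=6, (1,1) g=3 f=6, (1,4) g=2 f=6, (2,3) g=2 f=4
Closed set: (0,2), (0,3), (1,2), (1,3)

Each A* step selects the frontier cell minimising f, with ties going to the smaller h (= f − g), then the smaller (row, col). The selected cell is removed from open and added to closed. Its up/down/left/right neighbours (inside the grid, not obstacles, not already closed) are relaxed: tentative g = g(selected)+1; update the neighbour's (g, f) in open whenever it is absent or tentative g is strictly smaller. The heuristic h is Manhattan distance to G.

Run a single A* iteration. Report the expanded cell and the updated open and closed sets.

expanded=(2,3); open=[(0,1) g=2 f=6, (0,4) g=1 f=6, (1,1) g=3 f=6, (1,4) g=2 f=6, (2,4) g=3 f=6, (3,3) g=3 f=4]; closed=[(0,2), (0,3), (1,2), (1,3), (2,3)]

step 1: expand (2,3) (f=4, h=2) → closed; open now [(0,1) g=2 f=6, (0,4) g=1 f=6, (1,1) g=3 f=6, (1,4) g=2 f=6, (2,4) g=3 f=6, (3,3) g=3 f=4]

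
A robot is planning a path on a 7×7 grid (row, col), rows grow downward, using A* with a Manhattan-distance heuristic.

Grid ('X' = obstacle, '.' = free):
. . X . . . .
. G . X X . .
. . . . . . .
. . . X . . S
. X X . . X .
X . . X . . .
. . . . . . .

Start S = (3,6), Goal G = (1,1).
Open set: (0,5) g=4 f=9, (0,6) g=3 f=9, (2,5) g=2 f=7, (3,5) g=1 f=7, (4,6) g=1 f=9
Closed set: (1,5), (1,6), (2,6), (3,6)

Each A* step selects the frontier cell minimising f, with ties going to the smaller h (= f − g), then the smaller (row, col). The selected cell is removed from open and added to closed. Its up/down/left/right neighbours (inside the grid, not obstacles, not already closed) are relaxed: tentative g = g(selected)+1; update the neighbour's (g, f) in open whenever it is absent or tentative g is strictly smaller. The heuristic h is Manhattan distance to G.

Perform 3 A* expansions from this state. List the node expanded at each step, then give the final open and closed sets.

step 1: expand (2,5) (f=7, h=5) → closed; open now [(0,5) g=4 f=9, (0,6) g=3 f=9, (2,4) g=3 f=7, (3,5) g=1 f=7, (4,6) g=1 f=9]
step 2: expand (2,4) (f=7, h=4) → closed; open now [(0,5) g=4 f=9, (0,6) g=3 f=9, (2,3) g=4 f=7, (3,4) g=4 f=9, (3,5) g=1 f=7, (4,6) g=1 f=9]
step 3: expand (2,3) (f=7, h=3) → closed; open now [(0,5) g=4 f=9, (0,6) g=3 f=9, (2,2) g=5 f=7, (3,4) g=4 f=9, (3,5) g=1 f=7, (4,6) g=1 f=9]

order=[(2,5) → (2,4) → (2,3)]; open=[(0,5) g=4 f=9, (0,6) g=3 f=9, (2,2) g=5 f=7, (3,4) g=4 f=9, (3,5) g=1 f=7, (4,6) g=1 f=9]; closed=[(1,5), (1,6), (2,3), (2,4), (2,5), (2,6), (3,6)]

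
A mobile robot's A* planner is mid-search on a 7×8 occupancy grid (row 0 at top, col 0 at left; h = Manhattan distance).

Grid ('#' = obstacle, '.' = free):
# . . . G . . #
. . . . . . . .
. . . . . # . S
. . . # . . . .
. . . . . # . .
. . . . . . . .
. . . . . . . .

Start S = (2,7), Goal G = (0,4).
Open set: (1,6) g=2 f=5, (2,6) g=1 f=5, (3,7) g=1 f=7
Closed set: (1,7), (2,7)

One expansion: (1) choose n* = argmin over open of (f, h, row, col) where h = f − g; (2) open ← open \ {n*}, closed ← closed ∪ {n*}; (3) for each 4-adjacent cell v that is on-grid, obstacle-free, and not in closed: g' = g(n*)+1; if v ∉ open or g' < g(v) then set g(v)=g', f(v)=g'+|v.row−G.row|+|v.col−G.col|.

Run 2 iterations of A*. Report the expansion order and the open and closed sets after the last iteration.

step 1: expand (1,6) (f=5, h=3) → closed; open now [(0,6) g=3 f=5, (1,5) g=3 f=5, (2,6) g=1 f=5, (3,7) g=1 f=7]
step 2: expand (0,6) (f=5, h=2) → closed; open now [(0,5) g=4 f=5, (1,5) g=3 f=5, (2,6) g=1 f=5, (3,7) g=1 f=7]

order=[(1,6) → (0,6)]; open=[(0,5) g=4 f=5, (1,5) g=3 f=5, (2,6) g=1 f=5, (3,7) g=1 f=7]; closed=[(0,6), (1,6), (1,7), (2,7)]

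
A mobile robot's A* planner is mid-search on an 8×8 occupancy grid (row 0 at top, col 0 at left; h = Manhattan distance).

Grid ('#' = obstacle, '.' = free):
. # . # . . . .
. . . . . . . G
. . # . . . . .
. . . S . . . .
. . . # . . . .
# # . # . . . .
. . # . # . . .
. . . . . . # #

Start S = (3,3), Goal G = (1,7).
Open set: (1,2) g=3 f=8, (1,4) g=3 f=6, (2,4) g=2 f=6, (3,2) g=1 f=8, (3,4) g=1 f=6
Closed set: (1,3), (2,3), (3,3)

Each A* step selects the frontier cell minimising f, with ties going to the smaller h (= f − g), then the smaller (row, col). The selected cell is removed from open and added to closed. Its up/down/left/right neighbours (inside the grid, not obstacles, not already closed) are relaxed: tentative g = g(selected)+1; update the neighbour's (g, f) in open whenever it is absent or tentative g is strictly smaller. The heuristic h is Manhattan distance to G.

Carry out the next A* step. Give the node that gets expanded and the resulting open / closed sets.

expanded=(1,4); open=[(0,4) g=4 f=8, (1,2) g=3 f=8, (1,5) g=4 f=6, (2,4) g=2 f=6, (3,2) g=1 f=8, (3,4) g=1 f=6]; closed=[(1,3), (1,4), (2,3), (3,3)]

step 1: expand (1,4) (f=6, h=3) → closed; open now [(0,4) g=4 f=8, (1,2) g=3 f=8, (1,5) g=4 f=6, (2,4) g=2 f=6, (3,2) g=1 f=8, (3,4) g=1 f=6]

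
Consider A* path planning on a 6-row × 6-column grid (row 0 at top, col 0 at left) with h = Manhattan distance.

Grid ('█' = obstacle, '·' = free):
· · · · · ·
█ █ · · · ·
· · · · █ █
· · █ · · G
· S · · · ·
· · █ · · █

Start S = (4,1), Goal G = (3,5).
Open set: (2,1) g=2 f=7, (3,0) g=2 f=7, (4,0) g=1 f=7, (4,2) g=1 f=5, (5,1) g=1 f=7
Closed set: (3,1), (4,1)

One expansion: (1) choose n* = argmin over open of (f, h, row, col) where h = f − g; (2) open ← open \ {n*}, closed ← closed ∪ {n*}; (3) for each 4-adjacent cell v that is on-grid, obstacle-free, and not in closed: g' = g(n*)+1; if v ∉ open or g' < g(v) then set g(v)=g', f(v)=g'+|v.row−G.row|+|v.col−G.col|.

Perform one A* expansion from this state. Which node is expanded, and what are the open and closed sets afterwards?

expanded=(4,2); open=[(2,1) g=2 f=7, (3,0) g=2 f=7, (4,0) g=1 f=7, (4,3) g=2 f=5, (5,1) g=1 f=7]; closed=[(3,1), (4,1), (4,2)]

step 1: expand (4,2) (f=5, h=4) → closed; open now [(2,1) g=2 f=7, (3,0) g=2 f=7, (4,0) g=1 f=7, (4,3) g=2 f=5, (5,1) g=1 f=7]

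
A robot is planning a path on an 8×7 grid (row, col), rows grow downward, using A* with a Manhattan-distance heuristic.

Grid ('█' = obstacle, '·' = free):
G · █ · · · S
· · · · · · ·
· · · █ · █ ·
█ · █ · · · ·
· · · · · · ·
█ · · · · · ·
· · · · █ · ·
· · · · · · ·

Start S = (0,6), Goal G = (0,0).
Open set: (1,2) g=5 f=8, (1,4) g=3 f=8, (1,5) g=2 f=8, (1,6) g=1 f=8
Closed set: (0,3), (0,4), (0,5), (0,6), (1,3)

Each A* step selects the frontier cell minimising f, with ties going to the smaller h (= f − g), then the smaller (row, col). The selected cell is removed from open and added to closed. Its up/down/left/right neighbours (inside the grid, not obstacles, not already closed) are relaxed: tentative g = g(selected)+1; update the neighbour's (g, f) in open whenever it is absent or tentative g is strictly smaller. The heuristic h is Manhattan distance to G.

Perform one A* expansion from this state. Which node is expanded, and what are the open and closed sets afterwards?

step 1: expand (1,2) (f=8, h=3) → closed; open now [(1,1) g=6 f=8, (1,4) g=3 f=8, (1,5) g=2 f=8, (1,6) g=1 f=8, (2,2) g=6 f=10]

expanded=(1,2); open=[(1,1) g=6 f=8, (1,4) g=3 f=8, (1,5) g=2 f=8, (1,6) g=1 f=8, (2,2) g=6 f=10]; closed=[(0,3), (0,4), (0,5), (0,6), (1,2), (1,3)]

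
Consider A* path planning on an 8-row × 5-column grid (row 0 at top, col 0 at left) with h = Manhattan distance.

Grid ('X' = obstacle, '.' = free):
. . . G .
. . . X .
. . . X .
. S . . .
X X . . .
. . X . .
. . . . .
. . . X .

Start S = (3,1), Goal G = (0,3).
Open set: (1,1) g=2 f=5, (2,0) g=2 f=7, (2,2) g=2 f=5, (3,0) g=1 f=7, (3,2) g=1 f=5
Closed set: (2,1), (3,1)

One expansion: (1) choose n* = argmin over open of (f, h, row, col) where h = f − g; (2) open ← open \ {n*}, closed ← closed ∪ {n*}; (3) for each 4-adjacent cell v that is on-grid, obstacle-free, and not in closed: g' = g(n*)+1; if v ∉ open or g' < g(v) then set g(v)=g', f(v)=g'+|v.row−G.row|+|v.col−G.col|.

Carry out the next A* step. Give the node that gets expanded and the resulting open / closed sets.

expanded=(1,1); open=[(0,1) g=3 f=5, (1,0) g=3 f=7, (1,2) g=3 f=5, (2,0) g=2 f=7, (2,2) g=2 f=5, (3,0) g=1 f=7, (3,2) g=1 f=5]; closed=[(1,1), (2,1), (3,1)]

step 1: expand (1,1) (f=5, h=3) → closed; open now [(0,1) g=3 f=5, (1,0) g=3 f=7, (1,2) g=3 f=5, (2,0) g=2 f=7, (2,2) g=2 f=5, (3,0) g=1 f=7, (3,2) g=1 f=5]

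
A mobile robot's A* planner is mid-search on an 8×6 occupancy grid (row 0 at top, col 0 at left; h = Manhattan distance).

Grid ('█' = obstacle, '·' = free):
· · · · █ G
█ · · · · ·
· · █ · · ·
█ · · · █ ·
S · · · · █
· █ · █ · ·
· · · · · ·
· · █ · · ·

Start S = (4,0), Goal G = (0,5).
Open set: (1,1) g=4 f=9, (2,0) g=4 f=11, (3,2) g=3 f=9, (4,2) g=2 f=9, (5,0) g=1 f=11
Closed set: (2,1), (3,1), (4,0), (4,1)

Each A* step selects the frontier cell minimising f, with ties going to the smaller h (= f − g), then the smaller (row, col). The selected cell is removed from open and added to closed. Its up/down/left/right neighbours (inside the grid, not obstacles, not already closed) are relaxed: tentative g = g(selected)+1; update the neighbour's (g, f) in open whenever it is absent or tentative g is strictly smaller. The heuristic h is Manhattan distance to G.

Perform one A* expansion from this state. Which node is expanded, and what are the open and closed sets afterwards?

step 1: expand (1,1) (f=9, h=5) → closed; open now [(0,1) g=5 f=9, (1,2) g=5 f=9, (2,0) g=4 f=11, (3,2) g=3 f=9, (4,2) g=2 f=9, (5,0) g=1 f=11]

expanded=(1,1); open=[(0,1) g=5 f=9, (1,2) g=5 f=9, (2,0) g=4 f=11, (3,2) g=3 f=9, (4,2) g=2 f=9, (5,0) g=1 f=11]; closed=[(1,1), (2,1), (3,1), (4,0), (4,1)]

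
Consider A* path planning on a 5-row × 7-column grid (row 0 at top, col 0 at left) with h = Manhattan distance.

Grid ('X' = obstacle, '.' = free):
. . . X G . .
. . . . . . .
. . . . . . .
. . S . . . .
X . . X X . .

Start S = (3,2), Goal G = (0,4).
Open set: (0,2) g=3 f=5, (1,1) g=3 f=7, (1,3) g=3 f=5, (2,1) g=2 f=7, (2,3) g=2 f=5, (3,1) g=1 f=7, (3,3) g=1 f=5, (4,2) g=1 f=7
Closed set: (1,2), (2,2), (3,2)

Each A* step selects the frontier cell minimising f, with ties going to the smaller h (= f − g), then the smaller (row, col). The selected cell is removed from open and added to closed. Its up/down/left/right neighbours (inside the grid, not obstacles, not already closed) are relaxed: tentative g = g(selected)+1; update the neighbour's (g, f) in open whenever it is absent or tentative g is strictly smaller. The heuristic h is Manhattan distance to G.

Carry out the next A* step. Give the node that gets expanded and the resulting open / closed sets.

step 1: expand (0,2) (f=5, h=2) → closed; open now [(0,1) g=4 f=7, (1,1) g=3 f=7, (1,3) g=3 f=5, (2,1) g=2 f=7, (2,3) g=2 f=5, (3,1) g=1 f=7, (3,3) g=1 f=5, (4,2) g=1 f=7]

expanded=(0,2); open=[(0,1) g=4 f=7, (1,1) g=3 f=7, (1,3) g=3 f=5, (2,1) g=2 f=7, (2,3) g=2 f=5, (3,1) g=1 f=7, (3,3) g=1 f=5, (4,2) g=1 f=7]; closed=[(0,2), (1,2), (2,2), (3,2)]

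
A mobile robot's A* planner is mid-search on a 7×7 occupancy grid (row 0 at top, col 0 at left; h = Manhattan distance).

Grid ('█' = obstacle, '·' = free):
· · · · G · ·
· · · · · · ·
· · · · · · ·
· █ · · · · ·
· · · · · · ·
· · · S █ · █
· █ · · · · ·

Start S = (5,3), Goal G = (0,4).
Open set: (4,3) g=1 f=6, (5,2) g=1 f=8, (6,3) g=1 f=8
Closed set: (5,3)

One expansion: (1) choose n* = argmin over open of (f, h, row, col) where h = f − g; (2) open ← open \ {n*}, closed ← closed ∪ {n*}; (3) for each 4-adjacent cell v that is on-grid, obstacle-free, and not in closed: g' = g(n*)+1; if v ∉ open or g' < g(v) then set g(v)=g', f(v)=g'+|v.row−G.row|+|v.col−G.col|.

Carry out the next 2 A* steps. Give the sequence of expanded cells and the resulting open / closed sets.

step 1: expand (4,3) (f=6, h=5) → closed; open now [(3,3) g=2 f=6, (4,2) g=2 f=8, (4,4) g=2 f=6, (5,2) g=1 f=8, (6,3) g=1 f=8]
step 2: expand (3,3) (f=6, h=4) → closed; open now [(2,3) g=3 f=6, (3,2) g=3 f=8, (3,4) g=3 f=6, (4,2) g=2 f=8, (4,4) g=2 f=6, (5,2) g=1 f=8, (6,3) g=1 f=8]

order=[(4,3) → (3,3)]; open=[(2,3) g=3 f=6, (3,2) g=3 f=8, (3,4) g=3 f=6, (4,2) g=2 f=8, (4,4) g=2 f=6, (5,2) g=1 f=8, (6,3) g=1 f=8]; closed=[(3,3), (4,3), (5,3)]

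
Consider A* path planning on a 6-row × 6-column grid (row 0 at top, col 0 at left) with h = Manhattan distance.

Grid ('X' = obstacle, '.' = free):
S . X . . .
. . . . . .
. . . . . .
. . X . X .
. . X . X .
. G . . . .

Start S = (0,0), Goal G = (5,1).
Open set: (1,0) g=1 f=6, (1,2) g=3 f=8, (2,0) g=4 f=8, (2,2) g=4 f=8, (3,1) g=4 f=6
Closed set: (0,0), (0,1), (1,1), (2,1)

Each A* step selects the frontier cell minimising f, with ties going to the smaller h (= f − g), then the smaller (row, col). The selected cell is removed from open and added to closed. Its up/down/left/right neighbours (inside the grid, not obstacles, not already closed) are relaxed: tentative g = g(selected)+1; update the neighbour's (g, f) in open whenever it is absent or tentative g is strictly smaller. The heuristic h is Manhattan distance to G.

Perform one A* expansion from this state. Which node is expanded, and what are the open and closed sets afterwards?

expanded=(3,1); open=[(1,0) g=1 f=6, (1,2) g=3 f=8, (2,0) g=4 f=8, (2,2) g=4 f=8, (3,0) g=5 f=8, (4,1) g=5 f=6]; closed=[(0,0), (0,1), (1,1), (2,1), (3,1)]

step 1: expand (3,1) (f=6, h=2) → closed; open now [(1,0) g=1 f=6, (1,2) g=3 f=8, (2,0) g=4 f=8, (2,2) g=4 f=8, (3,0) g=5 f=8, (4,1) g=5 f=6]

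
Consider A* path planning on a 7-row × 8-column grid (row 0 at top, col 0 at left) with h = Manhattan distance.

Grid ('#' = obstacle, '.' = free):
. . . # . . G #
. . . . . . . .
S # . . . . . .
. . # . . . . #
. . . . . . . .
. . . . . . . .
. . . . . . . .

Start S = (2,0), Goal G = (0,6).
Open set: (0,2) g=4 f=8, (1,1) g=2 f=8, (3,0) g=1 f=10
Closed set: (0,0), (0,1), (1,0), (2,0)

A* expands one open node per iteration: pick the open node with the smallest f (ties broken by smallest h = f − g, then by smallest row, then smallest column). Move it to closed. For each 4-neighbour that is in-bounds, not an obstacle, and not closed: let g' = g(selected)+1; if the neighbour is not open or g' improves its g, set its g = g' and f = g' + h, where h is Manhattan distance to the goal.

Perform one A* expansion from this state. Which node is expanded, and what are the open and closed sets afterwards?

step 1: expand (0,2) (f=8, h=4) → closed; open now [(1,1) g=2 f=8, (1,2) g=5 f=10, (3,0) g=1 f=10]

expanded=(0,2); open=[(1,1) g=2 f=8, (1,2) g=5 f=10, (3,0) g=1 f=10]; closed=[(0,0), (0,1), (0,2), (1,0), (2,0)]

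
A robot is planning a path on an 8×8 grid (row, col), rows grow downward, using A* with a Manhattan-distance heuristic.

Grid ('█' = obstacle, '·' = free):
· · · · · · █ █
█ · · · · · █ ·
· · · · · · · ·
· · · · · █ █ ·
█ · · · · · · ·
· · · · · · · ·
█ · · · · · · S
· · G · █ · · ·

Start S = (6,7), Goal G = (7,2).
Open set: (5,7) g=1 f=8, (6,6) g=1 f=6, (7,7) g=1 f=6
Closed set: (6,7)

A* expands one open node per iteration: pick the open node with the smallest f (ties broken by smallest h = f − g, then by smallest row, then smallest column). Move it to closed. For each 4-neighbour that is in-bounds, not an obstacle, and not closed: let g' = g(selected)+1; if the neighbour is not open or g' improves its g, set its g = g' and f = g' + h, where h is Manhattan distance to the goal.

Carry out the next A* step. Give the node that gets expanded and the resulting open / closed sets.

step 1: expand (6,6) (f=6, h=5) → closed; open now [(5,6) g=2 f=8, (5,7) g=1 f=8, (6,5) g=2 f=6, (7,6) g=2 f=6, (7,7) g=1 f=6]

expanded=(6,6); open=[(5,6) g=2 f=8, (5,7) g=1 f=8, (6,5) g=2 f=6, (7,6) g=2 f=6, (7,7) g=1 f=6]; closed=[(6,6), (6,7)]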